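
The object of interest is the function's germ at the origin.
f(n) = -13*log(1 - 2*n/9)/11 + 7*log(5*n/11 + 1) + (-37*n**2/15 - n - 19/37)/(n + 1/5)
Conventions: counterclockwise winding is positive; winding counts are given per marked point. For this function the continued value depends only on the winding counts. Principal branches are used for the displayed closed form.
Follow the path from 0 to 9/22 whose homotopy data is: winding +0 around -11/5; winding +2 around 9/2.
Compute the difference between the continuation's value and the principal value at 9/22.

Continued minus principal equals -(52/11)*pi*i.

The rational part is single-valued and drops out of the difference; each branch term changes only by its own monodromy.
(-13/11)*log(1 - n/(9/2)): each positive loop around 9/2 adds 2*pi*i to the log, so winding +2 contributes (-13/11)*(2)*2*pi*i = -(52/11)*pi*i.
(7)*log(1 - n/(-11/5)): winding 0 around -11/5, so this term returns to its principal value, contribution 0.
Summing the contributions at n = 9/22 gives -(52/11)*pi*i.


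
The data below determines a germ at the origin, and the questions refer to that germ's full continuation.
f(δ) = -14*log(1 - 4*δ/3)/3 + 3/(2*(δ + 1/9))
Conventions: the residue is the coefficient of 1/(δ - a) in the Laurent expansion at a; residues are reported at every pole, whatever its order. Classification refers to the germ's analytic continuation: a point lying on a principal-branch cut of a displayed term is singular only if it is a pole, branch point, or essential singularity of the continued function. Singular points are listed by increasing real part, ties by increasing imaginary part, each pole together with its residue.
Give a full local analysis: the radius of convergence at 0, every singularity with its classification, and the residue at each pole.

Radius of convergence at 0: 1/9.
At -1/9: a pole of order 1; residue 3/2.
At 3/4: a logarithmic branch point.

Denominator factor (δ + 1/9): pole of order 1 at -1/9, modulus 1/9.
Branch term (-14/3)*log(1 - δ/(3/4)): its argument vanishes at δ = 3/4, a logarithmic branch point, modulus 3/4.
The radius of convergence is the smallest modulus among the singular points: 1/9.
The branch term is analytic at -1/9 and contributes nothing to the residue; only the rational part matters.
At the order-1 pole -1/9 set g(δ) = (δ - (-1/9))*(rational part) = 3/2.
Simple pole: residue = g(a) at a = -1/9, which is 3/2.
List the singular points by increasing real part (a conjugate pair: the negative imaginary part first).


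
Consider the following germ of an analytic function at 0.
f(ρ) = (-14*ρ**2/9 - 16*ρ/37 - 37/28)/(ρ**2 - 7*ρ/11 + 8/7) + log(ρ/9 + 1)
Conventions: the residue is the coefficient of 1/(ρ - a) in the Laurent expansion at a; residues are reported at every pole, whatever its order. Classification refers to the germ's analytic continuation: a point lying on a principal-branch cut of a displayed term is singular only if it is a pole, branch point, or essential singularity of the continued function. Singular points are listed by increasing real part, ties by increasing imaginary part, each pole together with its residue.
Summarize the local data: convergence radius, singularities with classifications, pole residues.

Denominator factor (ρ**2 - 7*ρ/11 + 8/7): discriminant -3529/847, complex-conjugate roots (7/22) + ((1/154)*sqrt(24703))*i and (7/22) - ((1/154)*sqrt(24703))*i; poles of order 1, moduli (2/7)*sqrt(14) and (2/7)*sqrt(14).
Branch term (1)*log(1 - ρ/(-9)): its argument vanishes at ρ = -9, a logarithmic branch point, modulus 9.
The radius of convergence is the smallest modulus among the singular points: (2/7)*sqrt(14).
The branch term is analytic at (7/22) - ((1/154)*sqrt(24703))*i and contributes nothing to the residue; only the rational part matters.
The factor ρ**2 - 7*ρ/11 + 8/7 splits as (ρ - a)(ρ - a') with a = (7/22) - ((1/154)*sqrt(24703))*i, a' = (7/22) + ((1/154)*sqrt(24703))*i. At the order-1 pole a set g(ρ) = (ρ - a)*(rational part) = [-14*ρ**2/9 - 16*ρ/37 - 37/28] / (ρ - a').
Simple pole: residue = g(a) at a = (7/22) - ((1/154)*sqrt(24703))*i, which is (-2605/3663) + ((475/40216484)*sqrt(24703))*i.
The branch term is analytic at (7/22) + ((1/154)*sqrt(24703))*i and contributes nothing to the residue; only the rational part matters.
The factor ρ**2 - 7*ρ/11 + 8/7 splits as (ρ - a)(ρ - a') with a = (7/22) + ((1/154)*sqrt(24703))*i, a' = (7/22) - ((1/154)*sqrt(24703))*i. At the order-1 pole a set g(ρ) = (ρ - a)*(rational part) = [-14*ρ**2/9 - 16*ρ/37 - 37/28] / (ρ - a').
Simple pole: residue = g(a) at a = (7/22) + ((1/154)*sqrt(24703))*i, which is (-2605/3663) - ((475/40216484)*sqrt(24703))*i.
List the singular points by increasing real part (a conjugate pair: the negative imaginary part first).

Radius of convergence at 0: (2/7)*sqrt(14).
At -9: a logarithmic branch point.
At (7/22) - ((1/154)*sqrt(24703))*i: a pole of order 1; residue (-2605/3663) + ((475/40216484)*sqrt(24703))*i.
At (7/22) + ((1/154)*sqrt(24703))*i: a pole of order 1; residue (-2605/3663) - ((475/40216484)*sqrt(24703))*i.


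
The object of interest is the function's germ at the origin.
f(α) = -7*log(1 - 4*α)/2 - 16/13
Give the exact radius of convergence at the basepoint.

The radius of convergence is 1/4.

Branch term (-7/2)*log(1 - α/(1/4)): its argument vanishes at α = 1/4, a logarithmic branch point, modulus 1/4.
The radius of convergence is the smallest modulus among the singular points: 1/4.


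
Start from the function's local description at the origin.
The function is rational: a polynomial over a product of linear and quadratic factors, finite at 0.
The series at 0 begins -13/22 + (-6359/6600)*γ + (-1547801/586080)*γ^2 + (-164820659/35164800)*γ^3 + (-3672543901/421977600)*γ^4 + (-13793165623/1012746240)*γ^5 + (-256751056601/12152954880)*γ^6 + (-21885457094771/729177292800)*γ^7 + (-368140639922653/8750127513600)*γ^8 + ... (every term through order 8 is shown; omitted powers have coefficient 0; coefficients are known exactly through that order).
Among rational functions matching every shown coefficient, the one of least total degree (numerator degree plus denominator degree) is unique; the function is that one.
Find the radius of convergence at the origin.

The radius of convergence is -1/24 + (1/24)*sqrt(577).

No rational of total degree below 7 reproduces all 9 coefficients; solving the [2/5] Pade equations on them gives f(γ) = (-32*γ**2/37 + 19*γ/25 - 13/22)/((γ - 1)**3*(γ**2 - γ/12 - 1)), whose expansion matches every shown term.
Denominator factor (γ - 1)^3: pole of order 3 at 1, modulus 1.
Denominator factor (γ**2 - γ/12 - 1): discriminant 577/144, real irrational roots 1/24 + (1/24)*sqrt(577) and 1/24 - (1/24)*sqrt(577); poles of order 1, moduli 1/24 + (1/24)*sqrt(577) and -1/24 + (1/24)*sqrt(577).
The radius of convergence is the smallest modulus among the singular points: -1/24 + (1/24)*sqrt(577).


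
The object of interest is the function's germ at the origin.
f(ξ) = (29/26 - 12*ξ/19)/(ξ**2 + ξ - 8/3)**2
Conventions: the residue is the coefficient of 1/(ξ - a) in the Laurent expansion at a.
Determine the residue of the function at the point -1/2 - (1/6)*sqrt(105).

The residue is (303/43225)*sqrt(105).

The factor ξ**2 + ξ - 8/3 splits as (ξ - a)(ξ - a') with a = -1/2 - (1/6)*sqrt(105), a' = -1/2 + (1/6)*sqrt(105). At the order-2 pole a set g(ξ) = (ξ - a)^2*f(ξ) = [29/26 - 12*ξ/19] / (ξ - a')^2.
Order-2 pole: residue = g'(a); g'(-1/2 - (1/6)*sqrt(105)) = (303/43225)*sqrt(105), so the residue is (303/43225)*sqrt(105).


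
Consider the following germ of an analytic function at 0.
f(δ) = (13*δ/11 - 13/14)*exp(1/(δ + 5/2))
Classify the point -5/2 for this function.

The exponent 1/(δ - (-5/2)) has a pole at -5/2, so exp(1/(δ - (-5/2))) takes every nonzero value near it: an essential singularity (not a pole of any order).

The point is an essential singularity.


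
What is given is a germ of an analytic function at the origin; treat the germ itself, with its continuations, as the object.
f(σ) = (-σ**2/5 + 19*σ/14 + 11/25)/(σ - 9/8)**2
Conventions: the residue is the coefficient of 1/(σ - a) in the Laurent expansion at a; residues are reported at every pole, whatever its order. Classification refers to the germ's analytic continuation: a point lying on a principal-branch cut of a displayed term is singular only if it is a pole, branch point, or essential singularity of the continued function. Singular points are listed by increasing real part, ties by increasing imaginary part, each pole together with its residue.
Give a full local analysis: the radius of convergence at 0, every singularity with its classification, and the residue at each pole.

Denominator factor (σ - 9/8)^2: pole of order 2 at 9/8, modulus 9/8.
The radius of convergence is the smallest modulus among the singular points: 9/8.
At the order-2 pole 9/8 set g(σ) = (σ - (9/8))^2*f(σ) = -σ**2/5 + 19*σ/14 + 11/25.
Order-2 pole: residue = g'(a); g'(9/8) = 127/140, so the residue is 127/140.

Radius of convergence at 0: 9/8.
At 9/8: a pole of order 2; residue 127/140.


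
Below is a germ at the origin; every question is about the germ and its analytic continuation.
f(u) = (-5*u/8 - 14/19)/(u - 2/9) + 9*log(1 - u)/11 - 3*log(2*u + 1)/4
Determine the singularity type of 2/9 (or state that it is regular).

The point is a pole of order 1.

The denominator factor u - 2/9 vanishes at 2/9 and appears to the power 1; the numerator there equals -599/684, nonzero, and no other factor vanishes.
The branch terms are analytic at this point.
Hence a pole whose order is the multiplicity, 1.


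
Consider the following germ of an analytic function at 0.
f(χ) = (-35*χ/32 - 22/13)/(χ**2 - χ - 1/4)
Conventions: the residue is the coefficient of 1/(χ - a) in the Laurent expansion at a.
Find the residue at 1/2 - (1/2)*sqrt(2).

The factor χ**2 - χ - 1/4 splits as (χ - a)(χ - a') with a = 1/2 - (1/2)*sqrt(2), a' = 1/2 + (1/2)*sqrt(2). At the order-1 pole a set g(χ) = (χ - a)*f(χ) = [-35*χ/32 - 22/13] / (χ - a').
Simple pole: residue = g(a) at a = 1/2 - (1/2)*sqrt(2), which is -35/64 + (1863/1664)*sqrt(2).

The residue is -35/64 + (1863/1664)*sqrt(2).


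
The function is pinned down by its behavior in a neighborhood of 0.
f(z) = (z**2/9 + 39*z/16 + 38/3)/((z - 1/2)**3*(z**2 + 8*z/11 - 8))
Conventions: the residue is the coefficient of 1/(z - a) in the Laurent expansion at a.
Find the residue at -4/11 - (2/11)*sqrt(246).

The factor z**2 + 8*z/11 - 8 splits as (z - a)(z - a') with a = -4/11 - (2/11)*sqrt(246), a' = -4/11 + (2/11)*sqrt(246). At the order-1 pole a set g(z) = (z - a)*f(z) = [(z**2/9 + 39*z/16 + 38/3)/(z - 1/2)**3] / (z - a').
Simple pole: residue = g(a) at a = -4/11 - (2/11)*sqrt(246), which is 280374413/1235812500 - (2000682959/152004937500)*sqrt(246).

The residue is 280374413/1235812500 - (2000682959/152004937500)*sqrt(246).


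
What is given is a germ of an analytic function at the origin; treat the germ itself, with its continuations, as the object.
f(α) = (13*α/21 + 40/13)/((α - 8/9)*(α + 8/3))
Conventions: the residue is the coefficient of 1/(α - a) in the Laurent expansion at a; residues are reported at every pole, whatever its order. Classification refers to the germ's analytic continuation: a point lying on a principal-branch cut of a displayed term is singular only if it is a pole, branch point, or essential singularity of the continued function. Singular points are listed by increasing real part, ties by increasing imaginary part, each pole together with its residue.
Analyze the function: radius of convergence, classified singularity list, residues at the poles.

Denominator factor (α - 8/9): pole of order 1 at 8/9, modulus 8/9.
Denominator factor (α + 8/3): pole of order 1 at -8/3, modulus 8/3.
The radius of convergence is the smallest modulus among the singular points: 8/9.
At the order-1 pole -8/3 set g(α) = (α - (-8/3))*f(α) = (13*α/21 + 40/13)/(α - 8/9).
Simple pole: residue = g(a) at a = -8/3, which is -73/182.
At the order-1 pole 8/9 set g(α) = (α - (8/9))*f(α) = (13*α/21 + 40/13)/(α + 8/3).
Simple pole: residue = g(a) at a = 8/9, which is 557/546.
List the singular points by increasing real part (a conjugate pair: the negative imaginary part first).

Radius of convergence at 0: 8/9.
At -8/3: a pole of order 1; residue -73/182.
At 8/9: a pole of order 1; residue 557/546.


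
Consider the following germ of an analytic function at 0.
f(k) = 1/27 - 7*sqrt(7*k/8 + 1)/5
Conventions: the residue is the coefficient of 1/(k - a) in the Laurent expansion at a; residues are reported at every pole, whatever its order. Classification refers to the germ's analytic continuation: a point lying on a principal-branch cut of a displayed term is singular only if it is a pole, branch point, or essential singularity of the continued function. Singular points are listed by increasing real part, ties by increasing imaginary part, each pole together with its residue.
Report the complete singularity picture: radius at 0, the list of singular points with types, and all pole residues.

Branch term (-7/5)*sqrt(1 - k/(-8/7)): its argument vanishes at k = -8/7, a square-root branch point, modulus 8/7.
The radius of convergence is the smallest modulus among the singular points: 8/7.

Radius of convergence at 0: 8/7.
At -8/7: an algebraic (square-root) branch point.


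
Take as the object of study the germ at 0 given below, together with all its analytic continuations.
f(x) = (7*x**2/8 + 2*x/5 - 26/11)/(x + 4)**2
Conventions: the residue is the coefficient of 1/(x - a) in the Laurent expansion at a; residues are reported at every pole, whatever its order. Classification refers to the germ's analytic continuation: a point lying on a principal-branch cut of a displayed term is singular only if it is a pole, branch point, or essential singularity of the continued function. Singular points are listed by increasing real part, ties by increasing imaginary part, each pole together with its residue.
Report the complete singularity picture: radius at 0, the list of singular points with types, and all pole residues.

Radius of convergence at 0: 4.
At -4: a pole of order 2; residue -33/5.

Denominator factor (x + 4)^2: pole of order 2 at -4, modulus 4.
The radius of convergence is the smallest modulus among the singular points: 4.
At the order-2 pole -4 set g(x) = (x - (-4))^2*f(x) = 7*x**2/8 + 2*x/5 - 26/11.
Order-2 pole: residue = g'(a); g'(-4) = -33/5, so the residue is -33/5.


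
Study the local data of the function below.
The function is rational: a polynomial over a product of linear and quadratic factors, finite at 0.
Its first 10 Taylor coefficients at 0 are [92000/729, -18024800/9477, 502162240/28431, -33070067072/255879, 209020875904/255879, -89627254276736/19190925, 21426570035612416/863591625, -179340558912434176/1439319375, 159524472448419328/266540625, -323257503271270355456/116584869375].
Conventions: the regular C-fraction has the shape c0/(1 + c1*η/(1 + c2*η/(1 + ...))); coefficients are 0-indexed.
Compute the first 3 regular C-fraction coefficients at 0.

The regular C-fraction coefficients are [92000/729, 22531/1495, -584522197/101051535].

Taylor coefficients (read off): a_0 = 92000/729, a_1 = -18024800/9477, a_2 = 502162240/28431.
c0 = a_0 = 92000/729. Peel one level at a time: if S = 1 + c*η/S' with S'(0) = 1, then c is the η-coefficient of S and S' = c*η/(S - 1).
S_1 = c0/f = 1 + (22531/1495)*η + (584522197/6705075)*η^2 + ...; c1 = 22531/1495.
S_2 = c1*η/(S_1 - 1) = 1 + (-584522197/101051535)*η + ...; c2 = -584522197/101051535.


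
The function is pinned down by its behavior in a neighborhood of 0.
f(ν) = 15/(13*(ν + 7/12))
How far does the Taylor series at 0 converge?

Denominator factor (ν + 7/12): pole of order 1 at -7/12, modulus 7/12.
The radius of convergence is the smallest modulus among the singular points: 7/12.

The radius of convergence is 7/12.


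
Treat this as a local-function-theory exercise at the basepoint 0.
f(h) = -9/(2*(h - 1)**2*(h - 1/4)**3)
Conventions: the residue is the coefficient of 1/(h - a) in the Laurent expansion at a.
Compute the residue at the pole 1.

At the order-2 pole 1 set g(h) = (h - (1))^2*f(h) = -9/(2*(h - 1/4)**3).
Order-2 pole: residue = g'(a); g'(1) = 128/3, so the residue is 128/3.

The residue is 128/3.


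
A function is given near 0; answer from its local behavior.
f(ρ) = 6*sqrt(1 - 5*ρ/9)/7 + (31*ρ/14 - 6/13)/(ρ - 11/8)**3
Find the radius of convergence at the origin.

The radius of convergence is 11/8.

Denominator factor (ρ - 11/8)^3: pole of order 3 at 11/8, modulus 11/8.
Branch term (6/7)*sqrt(1 - ρ/(9/5)): its argument vanishes at ρ = 9/5, a square-root branch point, modulus 9/5.
The radius of convergence is the smallest modulus among the singular points: 11/8.


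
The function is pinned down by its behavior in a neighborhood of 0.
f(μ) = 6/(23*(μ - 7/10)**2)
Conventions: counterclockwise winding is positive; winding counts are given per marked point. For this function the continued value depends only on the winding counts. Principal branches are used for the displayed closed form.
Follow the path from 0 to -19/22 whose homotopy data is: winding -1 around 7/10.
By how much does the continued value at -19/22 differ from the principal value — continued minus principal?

Continued minus principal equals 0.

The function is rational, hence single-valued: continuing it around any pole returns the same value, so the difference is 0.


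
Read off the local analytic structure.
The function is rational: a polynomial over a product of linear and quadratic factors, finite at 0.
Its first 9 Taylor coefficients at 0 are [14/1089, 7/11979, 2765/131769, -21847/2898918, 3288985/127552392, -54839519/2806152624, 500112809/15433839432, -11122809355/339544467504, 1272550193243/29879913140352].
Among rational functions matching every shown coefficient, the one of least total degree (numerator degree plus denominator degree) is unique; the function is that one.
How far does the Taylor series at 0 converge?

The radius of convergence is -1 + (1/2)*sqrt(15).

No rational of total degree below 7 reproduces all 9 coefficients; solving the [0/7] Pade equations on them gives f(k) = -7/(9*(k - 2)**3*(k**2 - 2*k - 11/4)**2), whose expansion matches every shown term.
Denominator factor (k - 2)^3: pole of order 3 at 2, modulus 2.
Denominator factor (k**2 - 2*k - 11/4)^2: discriminant 15, real irrational roots 1 + (1/2)*sqrt(15) and 1 - (1/2)*sqrt(15); poles of order 2, moduli 1 + (1/2)*sqrt(15) and -1 + (1/2)*sqrt(15).
The radius of convergence is the smallest modulus among the singular points: -1 + (1/2)*sqrt(15).


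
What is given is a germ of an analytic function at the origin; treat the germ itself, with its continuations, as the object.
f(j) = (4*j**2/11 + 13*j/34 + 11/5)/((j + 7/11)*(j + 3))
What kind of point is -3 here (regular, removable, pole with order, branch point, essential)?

The denominator factor j + 3 vanishes at -3 and appears to the power 1; the numerator there equals 8089/1870, nonzero, and no other factor vanishes.
Hence a pole whose order is the multiplicity, 1.

The point is a pole of order 1.


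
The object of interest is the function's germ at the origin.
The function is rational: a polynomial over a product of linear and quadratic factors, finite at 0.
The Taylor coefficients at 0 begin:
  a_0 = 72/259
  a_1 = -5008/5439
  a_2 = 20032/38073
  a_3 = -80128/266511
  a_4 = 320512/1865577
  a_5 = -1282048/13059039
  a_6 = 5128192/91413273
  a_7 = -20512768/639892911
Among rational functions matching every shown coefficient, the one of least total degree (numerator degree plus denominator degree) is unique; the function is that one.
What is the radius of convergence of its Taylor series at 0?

The radius of convergence is 7/4.

No rational of total degree below 2 reproduces all 8 coefficients; solving the [1/1] Pade equations on them gives f(j) = (18/37 - 4*j/3)/(j + 7/4), whose expansion matches every shown term.
Denominator factor (j + 7/4): pole of order 1 at -7/4, modulus 7/4.
The radius of convergence is the smallest modulus among the singular points: 7/4.


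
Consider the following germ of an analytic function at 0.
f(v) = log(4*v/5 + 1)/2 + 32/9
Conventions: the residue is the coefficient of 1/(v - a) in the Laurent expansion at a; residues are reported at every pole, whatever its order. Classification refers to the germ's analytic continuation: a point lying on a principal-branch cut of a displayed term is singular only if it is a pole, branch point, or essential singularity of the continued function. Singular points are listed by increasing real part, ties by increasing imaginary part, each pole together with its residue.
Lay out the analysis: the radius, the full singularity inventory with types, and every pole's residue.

Radius of convergence at 0: 5/4.
At -5/4: a logarithmic branch point.

Branch term (1/2)*log(1 - v/(-5/4)): its argument vanishes at v = -5/4, a logarithmic branch point, modulus 5/4.
The radius of convergence is the smallest modulus among the singular points: 5/4.


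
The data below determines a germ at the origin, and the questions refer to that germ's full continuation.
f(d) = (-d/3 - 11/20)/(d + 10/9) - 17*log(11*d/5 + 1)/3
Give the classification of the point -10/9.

The denominator factor d + 10/9 vanishes at -10/9 and appears to the power 1; the numerator there equals -97/540, nonzero, and no other factor vanishes.
The branch terms are analytic at this point.
Hence a pole whose order is the multiplicity, 1.

The point is a pole of order 1.


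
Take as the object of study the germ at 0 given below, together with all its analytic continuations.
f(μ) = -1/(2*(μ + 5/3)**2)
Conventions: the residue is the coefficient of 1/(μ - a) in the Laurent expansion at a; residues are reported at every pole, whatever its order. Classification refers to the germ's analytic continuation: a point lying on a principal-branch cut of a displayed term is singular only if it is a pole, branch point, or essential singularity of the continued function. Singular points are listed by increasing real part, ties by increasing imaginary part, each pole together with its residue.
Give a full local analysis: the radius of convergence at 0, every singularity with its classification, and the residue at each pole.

Radius of convergence at 0: 5/3.
At -5/3: a pole of order 2; residue 0.

Denominator factor (μ + 5/3)^2: pole of order 2 at -5/3, modulus 5/3.
The radius of convergence is the smallest modulus among the singular points: 5/3.
At the order-2 pole -5/3 set g(μ) = (μ - (-5/3))^2*f(μ) = -1/2.
Order-2 pole: residue = g'(a); g'(-5/3) = 0, so the residue is 0.


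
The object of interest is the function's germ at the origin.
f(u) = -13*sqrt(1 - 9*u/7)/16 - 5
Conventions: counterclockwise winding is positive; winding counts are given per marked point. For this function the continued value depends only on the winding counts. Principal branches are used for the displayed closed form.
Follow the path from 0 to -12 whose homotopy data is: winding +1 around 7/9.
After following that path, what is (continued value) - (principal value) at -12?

The rational part is single-valued and drops out of the difference; each branch term changes only by its own monodromy.
(-13/16)*sqrt(1 - u/(7/9)): winding +1 is odd, the square root flips sign, contributing -2*(-13/16)*sqrt(1 - (-12)/(7/9)) = -2*(-13/16)*sqrt(115/7) = (13/56)*sqrt(805).
Summing the contributions at u = -12 gives (13/56)*sqrt(805).

Continued minus principal equals (13/56)*sqrt(805).


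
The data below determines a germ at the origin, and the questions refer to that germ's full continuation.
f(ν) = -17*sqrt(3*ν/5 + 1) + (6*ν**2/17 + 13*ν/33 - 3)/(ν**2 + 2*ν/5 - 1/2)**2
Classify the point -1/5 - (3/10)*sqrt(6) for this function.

The denominator factor ν**2 + 2*ν/5 - 1/2 vanishes at -1/5 - (3/10)*sqrt(6) and appears to the power 2; the numerator there equals -40309/14025 - (709/9350)*sqrt(6), nonzero, and no other factor vanishes.
The branch terms are analytic at this point.
Hence a pole whose order is the multiplicity, 2.

The point is a pole of order 2.


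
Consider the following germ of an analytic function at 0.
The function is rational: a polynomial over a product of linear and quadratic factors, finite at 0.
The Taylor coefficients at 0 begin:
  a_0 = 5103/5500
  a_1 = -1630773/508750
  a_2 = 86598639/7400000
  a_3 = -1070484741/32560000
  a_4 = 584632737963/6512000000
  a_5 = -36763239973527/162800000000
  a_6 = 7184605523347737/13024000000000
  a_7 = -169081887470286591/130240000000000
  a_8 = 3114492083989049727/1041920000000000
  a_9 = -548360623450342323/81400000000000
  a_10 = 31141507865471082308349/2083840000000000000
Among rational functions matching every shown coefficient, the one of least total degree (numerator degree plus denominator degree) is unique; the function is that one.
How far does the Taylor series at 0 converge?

The radius of convergence is -1/4 + (1/12)*sqrt(89).

No rational of total degree below 9 reproduces all 11 coefficients; solving the [1/8] Pade equations on them gives f(τ) = (24*τ/37 - 28/11)/((τ + 4)**2*(τ**2 - τ/2 - 5/9)**3), whose expansion matches every shown term.
Denominator factor (τ**2 - τ/2 - 5/9)^3: discriminant 89/36, real irrational roots 1/4 + (1/12)*sqrt(89) and 1/4 - (1/12)*sqrt(89); poles of order 3, moduli 1/4 + (1/12)*sqrt(89) and -1/4 + (1/12)*sqrt(89).
Denominator factor (τ + 4)^2: pole of order 2 at -4, modulus 4.
The radius of convergence is the smallest modulus among the singular points: -1/4 + (1/12)*sqrt(89).


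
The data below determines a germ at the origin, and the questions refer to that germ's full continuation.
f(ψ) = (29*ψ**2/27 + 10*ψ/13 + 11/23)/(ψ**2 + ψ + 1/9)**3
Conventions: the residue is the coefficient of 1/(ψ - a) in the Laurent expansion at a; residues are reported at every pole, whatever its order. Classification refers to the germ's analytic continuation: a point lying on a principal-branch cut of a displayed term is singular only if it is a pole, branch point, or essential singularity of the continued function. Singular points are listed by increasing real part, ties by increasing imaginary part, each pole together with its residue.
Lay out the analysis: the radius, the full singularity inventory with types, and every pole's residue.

Radius of convergence at 0: 1/2 - (1/6)*sqrt(5).
At -1/2 - (1/6)*sqrt(5): a pole of order 3; residue -(27241/7475)*sqrt(5).
At -1/2 + (1/6)*sqrt(5): a pole of order 3; residue (27241/7475)*sqrt(5).


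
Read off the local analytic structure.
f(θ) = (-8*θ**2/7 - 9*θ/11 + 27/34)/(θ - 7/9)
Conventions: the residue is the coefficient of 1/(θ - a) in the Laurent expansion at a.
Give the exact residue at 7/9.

The residue is -16165/30294.

At the order-1 pole 7/9 set g(θ) = (θ - (7/9))*f(θ) = -8*θ**2/7 - 9*θ/11 + 27/34.
Simple pole: residue = g(a) at a = 7/9, which is -16165/30294.


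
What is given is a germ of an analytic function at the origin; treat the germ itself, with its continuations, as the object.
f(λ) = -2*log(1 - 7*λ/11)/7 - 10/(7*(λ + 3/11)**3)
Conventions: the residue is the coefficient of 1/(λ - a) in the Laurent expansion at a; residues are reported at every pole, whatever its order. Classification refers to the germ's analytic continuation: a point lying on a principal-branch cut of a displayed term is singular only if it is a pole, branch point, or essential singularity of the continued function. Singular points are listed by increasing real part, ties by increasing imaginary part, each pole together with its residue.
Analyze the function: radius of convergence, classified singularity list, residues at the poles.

Radius of convergence at 0: 3/11.
At -3/11: a pole of order 3; residue 0.
At 11/7: a logarithmic branch point.

Denominator factor (λ + 3/11)^3: pole of order 3 at -3/11, modulus 3/11.
Branch term (-2/7)*log(1 - λ/(11/7)): its argument vanishes at λ = 11/7, a logarithmic branch point, modulus 11/7.
The radius of convergence is the smallest modulus among the singular points: 3/11.
The branch term is analytic at -3/11 and contributes nothing to the residue; only the rational part matters.
At the order-3 pole -3/11 set g(λ) = (λ - (-3/11))^3*(rational part) = -10/7.
Order-3 pole: residue = g''(a)/2; g''(-3/11) = 0, so the residue is 0.
List the singular points by increasing real part (a conjugate pair: the negative imaginary part first).


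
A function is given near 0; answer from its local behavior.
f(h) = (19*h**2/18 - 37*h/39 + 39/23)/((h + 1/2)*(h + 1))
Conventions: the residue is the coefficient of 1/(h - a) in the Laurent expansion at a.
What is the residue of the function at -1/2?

At the order-1 pole -1/2 set g(h) = (h - (-1/2))*f(h) = (19*h**2/18 - 37*h/39 + 39/23)/(h + 1).
Simple pole: residue = g(a) at a = -1/2, which is 52397/10764.

The residue is 52397/10764.


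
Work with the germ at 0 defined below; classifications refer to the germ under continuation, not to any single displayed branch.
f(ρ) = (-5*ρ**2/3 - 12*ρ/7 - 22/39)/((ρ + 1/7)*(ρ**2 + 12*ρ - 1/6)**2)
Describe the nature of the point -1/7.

The denominator factor ρ + 1/7 vanishes at -1/7 and appears to the power 1; the numerator there equals -225/637, nonzero, and no other factor vanishes.
Hence a pole whose order is the multiplicity, 1.

The point is a pole of order 1.


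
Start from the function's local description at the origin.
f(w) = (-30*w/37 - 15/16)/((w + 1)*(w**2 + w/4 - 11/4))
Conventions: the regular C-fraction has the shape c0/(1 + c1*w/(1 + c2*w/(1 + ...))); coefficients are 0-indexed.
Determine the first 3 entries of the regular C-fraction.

The regular C-fraction coefficients are [15/44, 18/407, 7421/666].

Taylor coefficients (expand at 0): a_0 = 15/44, a_1 = -135/8954, a_2 = 33225/196988.
c0 = a_0 = 15/44. Peel one level at a time: if S = 1 + c*w/S' with S'(0) = 1, then c is the w-coefficient of S and S' = c*w/(S - 1).
S_1 = c0/f = 1 + (18/407)*w + (-7421/15059)*w^2 + ...; c1 = 18/407.
S_2 = c1*w/(S_1 - 1) = 1 + (7421/666)*w + ...; c2 = 7421/666.


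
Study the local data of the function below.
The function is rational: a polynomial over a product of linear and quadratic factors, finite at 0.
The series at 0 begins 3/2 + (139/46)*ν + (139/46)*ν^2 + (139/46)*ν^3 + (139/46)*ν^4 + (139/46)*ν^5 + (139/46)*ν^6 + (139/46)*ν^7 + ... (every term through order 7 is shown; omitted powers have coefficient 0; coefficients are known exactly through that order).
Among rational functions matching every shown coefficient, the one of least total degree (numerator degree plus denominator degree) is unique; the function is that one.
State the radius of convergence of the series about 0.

The radius of convergence is 1.

No rational of total degree below 2 reproduces all 8 coefficients; solving the [1/1] Pade equations on them gives f(ν) = (-35*ν/23 - 3/2)/(ν - 1), whose expansion matches every shown term.
Denominator factor (ν - 1): pole of order 1 at 1, modulus 1.
The radius of convergence is the smallest modulus among the singular points: 1.


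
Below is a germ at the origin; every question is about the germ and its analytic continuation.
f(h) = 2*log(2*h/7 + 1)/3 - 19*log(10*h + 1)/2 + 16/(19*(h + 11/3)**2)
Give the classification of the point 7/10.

The point is a regular point.

Denominator factors: h + 11/3 = 131/30 at h = 7/10 — none vanishes.
Branch term log(1 - h/(-1/10)): argument at 7/10 is 8, nonzero, so 7/10 is not its branch point (a point on a principal cut is still regular for the continued germ).
Branch term log(1 - h/(-7/2)): argument at 7/10 is 6/5, nonzero, so 7/10 is not its branch point (a point on a principal cut is still regular for the continued germ).
So the germ continues analytically to 7/10.


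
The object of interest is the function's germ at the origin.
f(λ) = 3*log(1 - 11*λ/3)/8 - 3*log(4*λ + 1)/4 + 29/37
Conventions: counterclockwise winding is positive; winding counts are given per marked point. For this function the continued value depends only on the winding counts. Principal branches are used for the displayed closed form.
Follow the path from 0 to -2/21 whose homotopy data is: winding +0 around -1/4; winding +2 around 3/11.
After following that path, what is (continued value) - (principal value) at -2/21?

The rational part is single-valued and drops out of the difference; each branch term changes only by its own monodromy.
(-3/4)*log(1 - λ/(-1/4)): winding 0 around -1/4, so this term returns to its principal value, contribution 0.
(3/8)*log(1 - λ/(3/11)): each positive loop around 3/11 adds 2*pi*i to the log, so winding +2 contributes (3/8)*(2)*2*pi*i = (3/2)*pi*i.
Summing the contributions at λ = -2/21 gives (3/2)*pi*i.

Continued minus principal equals (3/2)*pi*i.


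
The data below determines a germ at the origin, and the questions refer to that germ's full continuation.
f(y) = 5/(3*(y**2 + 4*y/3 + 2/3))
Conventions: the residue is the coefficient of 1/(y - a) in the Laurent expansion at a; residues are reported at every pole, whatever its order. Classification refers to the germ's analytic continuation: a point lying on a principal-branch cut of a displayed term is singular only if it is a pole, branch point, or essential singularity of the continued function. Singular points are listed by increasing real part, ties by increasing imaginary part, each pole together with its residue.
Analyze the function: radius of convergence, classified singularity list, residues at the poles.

Denominator factor (y**2 + 4*y/3 + 2/3): discriminant -8/9, complex-conjugate roots (-2/3) + ((1/3)*sqrt(2))*i and (-2/3) - ((1/3)*sqrt(2))*i; poles of order 1, moduli (1/3)*sqrt(6) and (1/3)*sqrt(6).
The radius of convergence is the smallest modulus among the singular points: (1/3)*sqrt(6).
The factor y**2 + 4*y/3 + 2/3 splits as (y - a)(y - a') with a = (-2/3) - ((1/3)*sqrt(2))*i, a' = (-2/3) + ((1/3)*sqrt(2))*i. At the order-1 pole a set g(y) = (y - a)*f(y) = [5/3] / (y - a').
Simple pole: residue = g(a) at a = (-2/3) - ((1/3)*sqrt(2))*i, which is ((5/4)*sqrt(2))*i.
The factor y**2 + 4*y/3 + 2/3 splits as (y - a)(y - a') with a = (-2/3) + ((1/3)*sqrt(2))*i, a' = (-2/3) - ((1/3)*sqrt(2))*i. At the order-1 pole a set g(y) = (y - a)*f(y) = [5/3] / (y - a').
Simple pole: residue = g(a) at a = (-2/3) + ((1/3)*sqrt(2))*i, which is -((5/4)*sqrt(2))*i.
List the singular points by increasing real part (a conjugate pair: the negative imaginary part first).

Radius of convergence at 0: (1/3)*sqrt(6).
At (-2/3) - ((1/3)*sqrt(2))*i: a pole of order 1; residue ((5/4)*sqrt(2))*i.
At (-2/3) + ((1/3)*sqrt(2))*i: a pole of order 1; residue -((5/4)*sqrt(2))*i.


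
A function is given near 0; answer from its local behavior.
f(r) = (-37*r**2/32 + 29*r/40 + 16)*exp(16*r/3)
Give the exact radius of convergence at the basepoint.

The factor exp(16*r/3) is entire and contributes no finite singular point.
The polynomial part has no poles.
No finite singular points: the Taylor series at 0 converges everywhere.

The radius of convergence is infinite.


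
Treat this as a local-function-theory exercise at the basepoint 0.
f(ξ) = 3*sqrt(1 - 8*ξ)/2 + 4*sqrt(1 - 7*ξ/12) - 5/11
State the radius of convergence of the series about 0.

The radius of convergence is 1/8.

Branch term (3/2)*sqrt(1 - ξ/(1/8)): its argument vanishes at ξ = 1/8, a square-root branch point, modulus 1/8.
Branch term (4)*sqrt(1 - ξ/(12/7)): its argument vanishes at ξ = 12/7, a square-root branch point, modulus 12/7.
The radius of convergence is the smallest modulus among the singular points: 1/8.


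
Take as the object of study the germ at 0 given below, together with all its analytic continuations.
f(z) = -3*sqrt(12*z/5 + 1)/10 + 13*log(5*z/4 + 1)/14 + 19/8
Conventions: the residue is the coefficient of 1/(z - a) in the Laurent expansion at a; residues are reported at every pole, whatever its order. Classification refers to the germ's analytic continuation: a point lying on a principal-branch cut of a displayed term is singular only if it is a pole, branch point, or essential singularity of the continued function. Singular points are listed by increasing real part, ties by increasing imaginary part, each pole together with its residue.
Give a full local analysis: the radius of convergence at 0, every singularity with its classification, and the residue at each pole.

Radius of convergence at 0: 5/12.
At -4/5: a logarithmic branch point.
At -5/12: an algebraic (square-root) branch point.

Branch term (-3/10)*sqrt(1 - z/(-5/12)): its argument vanishes at z = -5/12, a square-root branch point, modulus 5/12.
Branch term (13/14)*log(1 - z/(-4/5)): its argument vanishes at z = -4/5, a logarithmic branch point, modulus 4/5.
The radius of convergence is the smallest modulus among the singular points: 5/12.
List the singular points by increasing real part (a conjugate pair: the negative imaginary part first).


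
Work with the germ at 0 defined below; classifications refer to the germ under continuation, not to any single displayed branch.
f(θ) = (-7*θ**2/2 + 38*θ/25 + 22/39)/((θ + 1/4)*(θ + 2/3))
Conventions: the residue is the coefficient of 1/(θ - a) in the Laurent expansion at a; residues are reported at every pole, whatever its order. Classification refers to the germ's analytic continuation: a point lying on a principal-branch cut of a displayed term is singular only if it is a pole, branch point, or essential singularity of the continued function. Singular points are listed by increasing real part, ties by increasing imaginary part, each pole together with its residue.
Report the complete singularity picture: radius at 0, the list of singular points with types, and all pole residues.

Denominator factor (θ + 1/4): pole of order 1 at -1/4, modulus 1/4.
Denominator factor (θ + 2/3): pole of order 1 at -2/3, modulus 2/3.
The radius of convergence is the smallest modulus among the singular points: 1/4.
At the order-1 pole -2/3 set g(θ) = (θ - (-2/3))*f(θ) = (-7*θ**2/2 + 38*θ/25 + 22/39)/(θ + 1/4).
Simple pole: residue = g(a) at a = -2/3, which is 23456/4875.
At the order-1 pole -1/4 set g(θ) = (θ - (-1/4))*f(θ) = (-7*θ**2/2 + 38*θ/25 + 22/39)/(θ + 2/3).
Simple pole: residue = g(a) at a = -1/4, which is -1081/13000.
List the singular points by increasing real part (a conjugate pair: the negative imaginary part first).

Radius of convergence at 0: 1/4.
At -2/3: a pole of order 1; residue 23456/4875.
At -1/4: a pole of order 1; residue -1081/13000.


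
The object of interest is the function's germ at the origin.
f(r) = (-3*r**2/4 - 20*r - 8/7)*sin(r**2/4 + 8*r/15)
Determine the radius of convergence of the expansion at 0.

The radius of convergence is infinite.

The factor sin(r**2/4 + 8*r/15) is entire and contributes no finite singular point.
The polynomial part has no poles.
No finite singular points: the Taylor series at 0 converges everywhere.


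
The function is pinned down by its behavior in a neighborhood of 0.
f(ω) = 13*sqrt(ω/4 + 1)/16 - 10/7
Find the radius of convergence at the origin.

The radius of convergence is 4.

Branch term (13/16)*sqrt(1 - ω/(-4)): its argument vanishes at ω = -4, a square-root branch point, modulus 4.
The radius of convergence is the smallest modulus among the singular points: 4.


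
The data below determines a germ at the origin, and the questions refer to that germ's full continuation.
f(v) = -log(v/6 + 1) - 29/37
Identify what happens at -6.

The point is a logarithmic branch point.

The term (-1)*log(1 - v/(-6)) has argument 1 - -6/(-6) = 0 at -6: a logarithmic (infinitely-sheeted) branch point; the remaining terms are analytic or single-valued there.


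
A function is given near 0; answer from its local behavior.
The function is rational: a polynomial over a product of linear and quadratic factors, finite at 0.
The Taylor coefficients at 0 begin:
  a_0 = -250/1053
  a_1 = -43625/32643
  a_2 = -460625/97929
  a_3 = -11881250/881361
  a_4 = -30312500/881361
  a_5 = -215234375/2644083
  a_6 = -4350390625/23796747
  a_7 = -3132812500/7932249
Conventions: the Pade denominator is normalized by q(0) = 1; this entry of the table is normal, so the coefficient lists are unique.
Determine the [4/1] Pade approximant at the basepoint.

Taylor coefficients needed (read off): a_0 = -250/1053, a_1 = -43625/32643, a_2 = -460625/97929, a_3 = -11881250/881361, a_4 = -30312500/881361, a_5 = -215234375/2644083.
Write the denominator as Q(ε) = 1 + q1*ε. Requiring Q*f - P = O(ε^6) with deg P <= 4 kills the coefficients of ε^5..ε^5 in Q*f:
  ε^5: a_5 + q1*a_4 = 0, i.e. -215234375/2644083 + (-30312500/881361)*q1 = 0.
Solving this linear system: q1 = -2755/1164.
The numerator is Q*f truncated at degree 4: P0 = a_0 = -250/1053; P1 = a_1 + q1*a_0 = -14714125/18998226; P2 = a_2 + q1*a_1 = -19511875/12665484; P3 = a_3 + q1*a_2 = -802859375/341968068; P4 = a_4 + q1*a_3 = -1275453125/512952102.

The Pade approximant has numerator coefficients [-250/1053, -14714125/18998226, -19511875/12665484, -802859375/341968068, -1275453125/512952102]; denominator coefficients [1, -2755/1164].
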